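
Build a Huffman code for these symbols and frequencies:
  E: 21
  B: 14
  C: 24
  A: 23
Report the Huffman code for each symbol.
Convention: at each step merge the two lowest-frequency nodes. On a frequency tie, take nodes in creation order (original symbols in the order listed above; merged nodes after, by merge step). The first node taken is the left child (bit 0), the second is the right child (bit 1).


Huffman tree construction:
Step 1: Merge B(14) + E(21) = 35
Step 2: Merge A(23) + C(24) = 47
Step 3: Merge (B+E)(35) + (A+C)(47) = 82
Read each symbol's code off the tree from the root (left child = 0, right child = 1).

Codes:
  E: 01 (length 2)
  B: 00 (length 2)
  C: 11 (length 2)
  A: 10 (length 2)
Average code length: 164/82 = 2.0000 bits/symbol


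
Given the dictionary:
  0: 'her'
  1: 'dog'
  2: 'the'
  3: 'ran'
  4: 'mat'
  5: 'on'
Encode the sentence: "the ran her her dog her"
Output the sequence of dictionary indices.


Look up each word in the dictionary:
  'the' -> 2
  'ran' -> 3
  'her' -> 0
  'her' -> 0
  'dog' -> 1
  'her' -> 0

Encoded: [2, 3, 0, 0, 1, 0]


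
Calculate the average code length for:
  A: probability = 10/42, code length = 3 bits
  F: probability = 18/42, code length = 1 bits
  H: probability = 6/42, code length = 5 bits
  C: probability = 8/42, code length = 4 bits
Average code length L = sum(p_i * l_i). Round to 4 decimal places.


Weighted contributions p_i * l_i:
  A: (10/42) * 3 = 30/42
  F: (18/42) * 1 = 18/42
  H: (6/42) * 5 = 30/42
  C: (8/42) * 4 = 32/42
Sum = (30 + 18 + 30 + 32)/42 = 110/42

L = 110/42 = 2.6190 bits/symbol


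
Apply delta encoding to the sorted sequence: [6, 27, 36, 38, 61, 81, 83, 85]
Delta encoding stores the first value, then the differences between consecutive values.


First value: 6
Deltas:
  27 - 6 = 21
  36 - 27 = 9
  38 - 36 = 2
  61 - 38 = 23
  81 - 61 = 20
  83 - 81 = 2
  85 - 83 = 2


Delta encoded: [6, 21, 9, 2, 23, 20, 2, 2]


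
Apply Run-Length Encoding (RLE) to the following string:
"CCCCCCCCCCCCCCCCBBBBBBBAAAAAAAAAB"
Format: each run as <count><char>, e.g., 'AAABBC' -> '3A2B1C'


Scanning runs left to right:
  i=0: run of 'C' x 16 -> '16C'
  i=16: run of 'B' x 7 -> '7B'
  i=23: run of 'A' x 9 -> '9A'
  i=32: run of 'B' x 1 -> '1B'

RLE = 16C7B9A1B


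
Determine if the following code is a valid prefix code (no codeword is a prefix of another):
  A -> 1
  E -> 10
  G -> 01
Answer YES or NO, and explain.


Checking each pair (does one codeword prefix another?):
  A='1' vs E='10': prefix -- VIOLATION

NO -- this is NOT a valid prefix code. A (1) is a prefix of E (10).


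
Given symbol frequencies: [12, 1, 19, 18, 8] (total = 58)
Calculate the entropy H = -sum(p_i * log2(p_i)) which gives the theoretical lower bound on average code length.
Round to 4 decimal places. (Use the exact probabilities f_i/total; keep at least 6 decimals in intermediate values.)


Per-symbol terms -p_i * log2(p_i) with p_i = f_i/58:
  p = 12/58 = 0.206897: log2(p) = -2.273018, -p*log2(p) = 0.470280
  p = 1/58 = 0.017241: log2(p) = -5.857981, -p*log2(p) = 0.101000
  p = 19/58 = 0.327586: log2(p) = -1.610053, -p*log2(p) = 0.527431
  p = 18/58 = 0.310345: log2(p) = -1.688056, -p*log2(p) = 0.523879
  p = 8/58 = 0.137931: log2(p) = -2.857981, -p*log2(p) = 0.394204
H = 0.470280 + 0.101000 + 0.527431 + 0.523879 + 0.394204 = 2.016794

H = 2.0168 bits/symbol


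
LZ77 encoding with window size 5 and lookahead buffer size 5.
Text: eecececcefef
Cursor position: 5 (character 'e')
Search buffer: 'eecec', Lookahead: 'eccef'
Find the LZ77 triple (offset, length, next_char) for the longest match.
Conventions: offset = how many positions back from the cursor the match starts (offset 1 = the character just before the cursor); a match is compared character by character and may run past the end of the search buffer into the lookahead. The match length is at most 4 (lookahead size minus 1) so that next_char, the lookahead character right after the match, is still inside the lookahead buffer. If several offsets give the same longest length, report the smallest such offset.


Try each offset into the search buffer:
  offset=1 (pos 4, char 'c'): match length 0
  offset=2 (pos 3, char 'e'): match length 2
  offset=3 (pos 2, char 'c'): match length 0
  offset=4 (pos 1, char 'e'): match length 2
  offset=5 (pos 0, char 'e'): match length 1
Longest match has length 2, found at offsets 2, 4; take the smallest, offset 2.
next_char = character at position 5 + 2 = 7 -> 'c'

Best match: offset=2, length=2 (matching 'ec' starting at position 3)
LZ77 triple: (2, 2, 'c')


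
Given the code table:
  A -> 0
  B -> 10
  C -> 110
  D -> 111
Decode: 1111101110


Decoding:
111 -> D
110 -> C
111 -> D
0 -> A


Result: DCDA


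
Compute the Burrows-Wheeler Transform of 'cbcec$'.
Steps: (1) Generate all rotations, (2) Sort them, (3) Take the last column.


Rotations (sorted):
  0: $cbcec -> last char: c
  1: bcec$c -> last char: c
  2: c$cbce -> last char: e
  3: cbcec$ -> last char: $
  4: cec$cb -> last char: b
  5: ec$cbc -> last char: c


BWT = cce$bc


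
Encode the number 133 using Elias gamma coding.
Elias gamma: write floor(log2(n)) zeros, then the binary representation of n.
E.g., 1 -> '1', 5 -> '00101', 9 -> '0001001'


num_bits = floor(log2(133)) + 1 = 8
leading_zeros = num_bits - 1 = 7
binary(133) = 10000101

Elias gamma(133) = '0000000' + '10000101' = 000000010000101 (15 bits)


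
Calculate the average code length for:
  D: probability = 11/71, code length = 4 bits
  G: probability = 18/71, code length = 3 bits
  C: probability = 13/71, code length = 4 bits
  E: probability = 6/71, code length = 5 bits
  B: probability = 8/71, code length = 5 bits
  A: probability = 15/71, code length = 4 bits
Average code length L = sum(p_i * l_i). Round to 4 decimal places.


Weighted contributions p_i * l_i:
  D: (11/71) * 4 = 44/71
  G: (18/71) * 3 = 54/71
  C: (13/71) * 4 = 52/71
  E: (6/71) * 5 = 30/71
  B: (8/71) * 5 = 40/71
  A: (15/71) * 4 = 60/71
Sum = (44 + 54 + 52 + 30 + 40 + 60)/71 = 280/71

L = 280/71 = 3.9437 bits/symbol


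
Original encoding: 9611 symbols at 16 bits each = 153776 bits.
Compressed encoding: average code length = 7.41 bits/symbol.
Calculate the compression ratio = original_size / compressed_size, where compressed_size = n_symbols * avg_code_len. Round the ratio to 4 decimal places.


original_size = n_symbols * orig_bits = 9611 * 16 = 153776 bits
compressed_size = n_symbols * avg_code_len = 9611 * 7.41 = 71217.51 bits
ratio = original_size / compressed_size = 153776 / 71217.51 = 2.1592

Compression ratio = 2.1592


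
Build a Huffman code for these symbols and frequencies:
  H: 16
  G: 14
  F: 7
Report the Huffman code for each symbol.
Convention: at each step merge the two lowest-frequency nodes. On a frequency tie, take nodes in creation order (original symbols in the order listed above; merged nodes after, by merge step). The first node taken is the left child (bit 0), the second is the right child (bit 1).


Huffman tree construction:
Step 1: Merge F(7) + G(14) = 21
Step 2: Merge H(16) + (F+G)(21) = 37
Read each symbol's code off the tree from the root (left child = 0, right child = 1).

Codes:
  H: 0 (length 1)
  G: 11 (length 2)
  F: 10 (length 2)
Average code length: 58/37 = 1.5676 bits/symbol


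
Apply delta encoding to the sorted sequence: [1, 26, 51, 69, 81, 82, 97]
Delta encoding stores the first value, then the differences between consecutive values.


First value: 1
Deltas:
  26 - 1 = 25
  51 - 26 = 25
  69 - 51 = 18
  81 - 69 = 12
  82 - 81 = 1
  97 - 82 = 15


Delta encoded: [1, 25, 25, 18, 12, 1, 15]


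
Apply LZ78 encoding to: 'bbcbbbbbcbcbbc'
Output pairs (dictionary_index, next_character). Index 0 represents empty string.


LZ78 encoding steps:
Dictionary: {0: ''}
Step 1: w='' (idx 0), next='b' -> output (0, 'b'), add 'b' as idx 1
Step 2: w='b' (idx 1), next='c' -> output (1, 'c'), add 'bc' as idx 2
Step 3: w='b' (idx 1), next='b' -> output (1, 'b'), add 'bb' as idx 3
Step 4: w='bb' (idx 3), next='b' -> output (3, 'b'), add 'bbb' as idx 4
Step 5: w='' (idx 0), next='c' -> output (0, 'c'), add 'c' as idx 5
Step 6: w='bc' (idx 2), next='b' -> output (2, 'b'), add 'bcb' as idx 6
Step 7: w='bc' (idx 2), end of input -> output (2, '')


Encoded: [(0, 'b'), (1, 'c'), (1, 'b'), (3, 'b'), (0, 'c'), (2, 'b'), (2, '')]


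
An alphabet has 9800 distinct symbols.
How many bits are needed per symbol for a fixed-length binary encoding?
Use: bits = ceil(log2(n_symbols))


log2(9800) = 13.2586
Bracket: 2^13 = 8192 < 9800 <= 2^14 = 16384
So ceil(log2(9800)) = 14

bits = ceil(log2(9800)) = ceil(13.2586) = 14 bits


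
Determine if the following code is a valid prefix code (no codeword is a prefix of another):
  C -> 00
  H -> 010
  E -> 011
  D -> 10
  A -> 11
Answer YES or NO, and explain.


Checking each pair (does one codeword prefix another?):
  C='00' vs H='010': no prefix
  C='00' vs E='011': no prefix
  C='00' vs D='10': no prefix
  C='00' vs A='11': no prefix
  H='010' vs C='00': no prefix
  H='010' vs E='011': no prefix
  H='010' vs D='10': no prefix
  H='010' vs A='11': no prefix
  E='011' vs C='00': no prefix
  E='011' vs H='010': no prefix
  E='011' vs D='10': no prefix
  E='011' vs A='11': no prefix
  D='10' vs C='00': no prefix
  D='10' vs H='010': no prefix
  D='10' vs E='011': no prefix
  D='10' vs A='11': no prefix
  A='11' vs C='00': no prefix
  A='11' vs H='010': no prefix
  A='11' vs E='011': no prefix
  A='11' vs D='10': no prefix
No violation found over all pairs.

YES -- this is a valid prefix code. No codeword is a prefix of any other codeword.


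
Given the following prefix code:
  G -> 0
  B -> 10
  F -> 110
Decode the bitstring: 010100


Decoding step by step:
Bits 0 -> G
Bits 10 -> B
Bits 10 -> B
Bits 0 -> G


Decoded message: GBBG


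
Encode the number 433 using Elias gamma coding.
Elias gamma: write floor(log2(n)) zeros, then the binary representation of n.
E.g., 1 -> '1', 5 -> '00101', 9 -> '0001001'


num_bits = floor(log2(433)) + 1 = 9
leading_zeros = num_bits - 1 = 8
binary(433) = 110110001

Elias gamma(433) = '00000000' + '110110001' = 00000000110110001 (17 bits)


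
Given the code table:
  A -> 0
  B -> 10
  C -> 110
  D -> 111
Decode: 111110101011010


Decoding:
111 -> D
110 -> C
10 -> B
10 -> B
110 -> C
10 -> B


Result: DCBBCB


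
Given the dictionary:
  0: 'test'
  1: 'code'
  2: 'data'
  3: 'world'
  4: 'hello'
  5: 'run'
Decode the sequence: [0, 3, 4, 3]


Look up each index in the dictionary:
  0 -> 'test'
  3 -> 'world'
  4 -> 'hello'
  3 -> 'world'

Decoded: "test world hello world"


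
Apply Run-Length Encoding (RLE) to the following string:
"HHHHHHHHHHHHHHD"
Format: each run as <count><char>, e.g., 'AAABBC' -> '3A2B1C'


Scanning runs left to right:
  i=0: run of 'H' x 14 -> '14H'
  i=14: run of 'D' x 1 -> '1D'

RLE = 14H1D


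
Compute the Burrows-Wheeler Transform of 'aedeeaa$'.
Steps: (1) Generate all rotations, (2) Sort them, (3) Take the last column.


Rotations (sorted):
  0: $aedeeaa -> last char: a
  1: a$aedeea -> last char: a
  2: aa$aedee -> last char: e
  3: aedeeaa$ -> last char: $
  4: deeaa$ae -> last char: e
  5: eaa$aede -> last char: e
  6: edeeaa$a -> last char: a
  7: eeaa$aed -> last char: d


BWT = aae$eead


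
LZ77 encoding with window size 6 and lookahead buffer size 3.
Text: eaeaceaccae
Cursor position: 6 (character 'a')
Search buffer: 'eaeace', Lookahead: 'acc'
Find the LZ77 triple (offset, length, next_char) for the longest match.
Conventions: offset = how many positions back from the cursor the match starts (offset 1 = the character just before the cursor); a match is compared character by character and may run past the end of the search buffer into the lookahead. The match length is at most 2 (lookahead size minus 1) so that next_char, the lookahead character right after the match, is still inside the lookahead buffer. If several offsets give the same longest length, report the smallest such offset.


Try each offset into the search buffer:
  offset=1 (pos 5, char 'e'): match length 0
  offset=2 (pos 4, char 'c'): match length 0
  offset=3 (pos 3, char 'a'): match length 2
  offset=4 (pos 2, char 'e'): match length 0
  offset=5 (pos 1, char 'a'): match length 1
  offset=6 (pos 0, char 'e'): match length 0
Longest match has length 2 at offset 3.
next_char = character at position 6 + 2 = 8 -> 'c'

Best match: offset=3, length=2 (matching 'ac' starting at position 3)
LZ77 triple: (3, 2, 'c')


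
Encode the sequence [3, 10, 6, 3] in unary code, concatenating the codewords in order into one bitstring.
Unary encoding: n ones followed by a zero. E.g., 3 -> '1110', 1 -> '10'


Encode each number as n ones followed by a terminating 0:
  3 -> 1110 (4 bits)
  10 -> 11111111110 (11 bits)
  6 -> 1111110 (7 bits)
  3 -> 1110 (4 bits)
Total length = 4 + 11 + 7 + 4 = 26 bits.

Unary([3, 10, 6, 3]) = 11101111111111011111101110 (26 bits)


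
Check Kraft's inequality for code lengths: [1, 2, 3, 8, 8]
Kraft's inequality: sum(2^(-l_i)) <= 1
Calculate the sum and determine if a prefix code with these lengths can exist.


Sum = 2^(-1) + 2^(-2) + 2^(-3) + 2^(-8) + 2^(-8)
    = 0.5 + 0.25 + 0.125 + 0.00390625 + 0.00390625
    = 226/256 = 0.8828125
Since 0.8828125 <= 1, Kraft's inequality IS satisfied.
A prefix code with these lengths CAN exist.

Kraft sum = 0.8828125. Satisfied.


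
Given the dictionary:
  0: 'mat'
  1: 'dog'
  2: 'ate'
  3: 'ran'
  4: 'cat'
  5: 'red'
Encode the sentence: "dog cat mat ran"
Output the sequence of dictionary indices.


Look up each word in the dictionary:
  'dog' -> 1
  'cat' -> 4
  'mat' -> 0
  'ran' -> 3

Encoded: [1, 4, 0, 3]


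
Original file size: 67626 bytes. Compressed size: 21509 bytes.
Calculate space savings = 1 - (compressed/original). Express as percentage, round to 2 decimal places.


ratio = compressed/original = 21509/67626 = 0.318058
savings = 1 - ratio = 1 - 0.318058 = 0.681942
as a percentage: 0.681942 * 100 = 68.19%

Space savings = 1 - 21509/67626 = 68.19%


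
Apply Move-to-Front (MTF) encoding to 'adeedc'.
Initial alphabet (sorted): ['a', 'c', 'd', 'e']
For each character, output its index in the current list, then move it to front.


MTF encoding:
'a': index 0 in ['a', 'c', 'd', 'e'] -> ['a', 'c', 'd', 'e']
'd': index 2 in ['a', 'c', 'd', 'e'] -> ['d', 'a', 'c', 'e']
'e': index 3 in ['d', 'a', 'c', 'e'] -> ['e', 'd', 'a', 'c']
'e': index 0 in ['e', 'd', 'a', 'c'] -> ['e', 'd', 'a', 'c']
'd': index 1 in ['e', 'd', 'a', 'c'] -> ['d', 'e', 'a', 'c']
'c': index 3 in ['d', 'e', 'a', 'c'] -> ['c', 'd', 'e', 'a']


Output: [0, 2, 3, 0, 1, 3]


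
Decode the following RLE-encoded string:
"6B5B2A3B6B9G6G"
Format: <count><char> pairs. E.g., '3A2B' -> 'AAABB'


Expanding each <count><char> pair:
  6B -> 'BBBBBB'
  5B -> 'BBBBB'
  2A -> 'AA'
  3B -> 'BBB'
  6B -> 'BBBBBB'
  9G -> 'GGGGGGGGG'
  6G -> 'GGGGGG'

Decoded = BBBBBBBBBBBAABBBBBBBBBGGGGGGGGGGGGGGG


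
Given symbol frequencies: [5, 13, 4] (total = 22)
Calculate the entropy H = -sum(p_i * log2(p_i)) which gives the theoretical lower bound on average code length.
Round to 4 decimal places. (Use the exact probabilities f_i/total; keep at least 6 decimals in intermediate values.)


Per-symbol terms -p_i * log2(p_i) with p_i = f_i/22:
  p = 5/22 = 0.227273: log2(p) = -2.137504, -p*log2(p) = 0.485796
  p = 13/22 = 0.590909: log2(p) = -0.758992, -p*log2(p) = 0.448495
  p = 4/22 = 0.181818: log2(p) = -2.459432, -p*log2(p) = 0.447169
H = 0.485796 + 0.448495 + 0.447169 = 1.381460

H = 1.3815 bits/symbol


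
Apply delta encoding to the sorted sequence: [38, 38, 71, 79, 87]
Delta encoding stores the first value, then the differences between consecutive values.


First value: 38
Deltas:
  38 - 38 = 0
  71 - 38 = 33
  79 - 71 = 8
  87 - 79 = 8


Delta encoded: [38, 0, 33, 8, 8]


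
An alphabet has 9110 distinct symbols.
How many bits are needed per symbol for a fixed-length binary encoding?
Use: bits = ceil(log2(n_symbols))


log2(9110) = 13.1532
Bracket: 2^13 = 8192 < 9110 <= 2^14 = 16384
So ceil(log2(9110)) = 14

bits = ceil(log2(9110)) = ceil(13.1532) = 14 bits


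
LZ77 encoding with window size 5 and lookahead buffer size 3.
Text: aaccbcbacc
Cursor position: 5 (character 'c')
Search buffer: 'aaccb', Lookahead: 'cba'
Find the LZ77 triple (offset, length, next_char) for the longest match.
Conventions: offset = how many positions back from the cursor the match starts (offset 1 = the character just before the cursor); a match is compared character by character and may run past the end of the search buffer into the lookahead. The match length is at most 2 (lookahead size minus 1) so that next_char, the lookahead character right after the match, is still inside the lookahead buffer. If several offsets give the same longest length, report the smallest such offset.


Try each offset into the search buffer:
  offset=1 (pos 4, char 'b'): match length 0
  offset=2 (pos 3, char 'c'): match length 2
  offset=3 (pos 2, char 'c'): match length 1
  offset=4 (pos 1, char 'a'): match length 0
  offset=5 (pos 0, char 'a'): match length 0
Longest match has length 2 at offset 2.
next_char = character at position 5 + 2 = 7 -> 'a'

Best match: offset=2, length=2 (matching 'cb' starting at position 3)
LZ77 triple: (2, 2, 'a')


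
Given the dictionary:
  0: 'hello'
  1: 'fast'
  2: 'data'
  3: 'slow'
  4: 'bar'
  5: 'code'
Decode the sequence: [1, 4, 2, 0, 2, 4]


Look up each index in the dictionary:
  1 -> 'fast'
  4 -> 'bar'
  2 -> 'data'
  0 -> 'hello'
  2 -> 'data'
  4 -> 'bar'

Decoded: "fast bar data hello data bar"


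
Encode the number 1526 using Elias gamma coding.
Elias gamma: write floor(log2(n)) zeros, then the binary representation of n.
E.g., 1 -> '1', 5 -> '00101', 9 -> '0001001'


num_bits = floor(log2(1526)) + 1 = 11
leading_zeros = num_bits - 1 = 10
binary(1526) = 10111110110

Elias gamma(1526) = '0000000000' + '10111110110' = 000000000010111110110 (21 bits)


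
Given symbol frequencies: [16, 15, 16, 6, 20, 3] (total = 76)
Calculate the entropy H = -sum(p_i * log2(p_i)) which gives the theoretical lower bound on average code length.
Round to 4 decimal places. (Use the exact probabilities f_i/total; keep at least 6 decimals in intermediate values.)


Per-symbol terms -p_i * log2(p_i) with p_i = f_i/76:
  p = 16/76 = 0.210526: log2(p) = -2.247928, -p*log2(p) = 0.473248
  p = 15/76 = 0.197368: log2(p) = -2.341037, -p*log2(p) = 0.462047
  p = 16/76 = 0.210526: log2(p) = -2.247928, -p*log2(p) = 0.473248
  p = 6/76 = 0.078947: log2(p) = -3.662965, -p*log2(p) = 0.289181
  p = 20/76 = 0.263158: log2(p) = -1.925999, -p*log2(p) = 0.506842
  p = 3/76 = 0.039474: log2(p) = -4.662965, -p*log2(p) = 0.184064
H = 0.473248 + 0.462047 + 0.473248 + 0.289181 + 0.506842 + 0.184064 = 2.388630

H = 2.3886 bits/symbol


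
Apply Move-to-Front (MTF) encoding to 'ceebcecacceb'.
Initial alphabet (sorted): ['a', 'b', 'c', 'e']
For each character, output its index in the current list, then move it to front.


MTF encoding:
'c': index 2 in ['a', 'b', 'c', 'e'] -> ['c', 'a', 'b', 'e']
'e': index 3 in ['c', 'a', 'b', 'e'] -> ['e', 'c', 'a', 'b']
'e': index 0 in ['e', 'c', 'a', 'b'] -> ['e', 'c', 'a', 'b']
'b': index 3 in ['e', 'c', 'a', 'b'] -> ['b', 'e', 'c', 'a']
'c': index 2 in ['b', 'e', 'c', 'a'] -> ['c', 'b', 'e', 'a']
'e': index 2 in ['c', 'b', 'e', 'a'] -> ['e', 'c', 'b', 'a']
'c': index 1 in ['e', 'c', 'b', 'a'] -> ['c', 'e', 'b', 'a']
'a': index 3 in ['c', 'e', 'b', 'a'] -> ['a', 'c', 'e', 'b']
'c': index 1 in ['a', 'c', 'e', 'b'] -> ['c', 'a', 'e', 'b']
'c': index 0 in ['c', 'a', 'e', 'b'] -> ['c', 'a', 'e', 'b']
'e': index 2 in ['c', 'a', 'e', 'b'] -> ['e', 'c', 'a', 'b']
'b': index 3 in ['e', 'c', 'a', 'b'] -> ['b', 'e', 'c', 'a']


Output: [2, 3, 0, 3, 2, 2, 1, 3, 1, 0, 2, 3]


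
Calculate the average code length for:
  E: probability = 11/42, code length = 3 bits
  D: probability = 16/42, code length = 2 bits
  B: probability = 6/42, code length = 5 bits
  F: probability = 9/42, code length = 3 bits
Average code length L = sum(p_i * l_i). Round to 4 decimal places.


Weighted contributions p_i * l_i:
  E: (11/42) * 3 = 33/42
  D: (16/42) * 2 = 32/42
  B: (6/42) * 5 = 30/42
  F: (9/42) * 3 = 27/42
Sum = (33 + 32 + 30 + 27)/42 = 122/42

L = 122/42 = 2.9048 bits/symbol


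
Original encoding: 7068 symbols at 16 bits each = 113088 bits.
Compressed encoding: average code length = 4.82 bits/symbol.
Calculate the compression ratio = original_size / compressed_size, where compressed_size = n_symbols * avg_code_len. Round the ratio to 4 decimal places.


original_size = n_symbols * orig_bits = 7068 * 16 = 113088 bits
compressed_size = n_symbols * avg_code_len = 7068 * 4.82 = 34067.76 bits
ratio = original_size / compressed_size = 113088 / 34067.76 = 3.3195

Compression ratio = 3.3195


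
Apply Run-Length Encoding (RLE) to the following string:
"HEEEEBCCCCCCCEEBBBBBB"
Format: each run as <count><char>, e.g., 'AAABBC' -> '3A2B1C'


Scanning runs left to right:
  i=0: run of 'H' x 1 -> '1H'
  i=1: run of 'E' x 4 -> '4E'
  i=5: run of 'B' x 1 -> '1B'
  i=6: run of 'C' x 7 -> '7C'
  i=13: run of 'E' x 2 -> '2E'
  i=15: run of 'B' x 6 -> '6B'

RLE = 1H4E1B7C2E6B


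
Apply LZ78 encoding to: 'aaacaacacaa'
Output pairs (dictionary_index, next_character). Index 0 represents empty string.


LZ78 encoding steps:
Dictionary: {0: ''}
Step 1: w='' (idx 0), next='a' -> output (0, 'a'), add 'a' as idx 1
Step 2: w='a' (idx 1), next='a' -> output (1, 'a'), add 'aa' as idx 2
Step 3: w='' (idx 0), next='c' -> output (0, 'c'), add 'c' as idx 3
Step 4: w='aa' (idx 2), next='c' -> output (2, 'c'), add 'aac' as idx 4
Step 5: w='a' (idx 1), next='c' -> output (1, 'c'), add 'ac' as idx 5
Step 6: w='aa' (idx 2), end of input -> output (2, '')


Encoded: [(0, 'a'), (1, 'a'), (0, 'c'), (2, 'c'), (1, 'c'), (2, '')]


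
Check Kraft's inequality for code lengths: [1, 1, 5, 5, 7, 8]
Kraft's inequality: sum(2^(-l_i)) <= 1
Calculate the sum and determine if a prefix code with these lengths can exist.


Sum = 2^(-1) + 2^(-1) + 2^(-5) + 2^(-5) + 2^(-7) + 2^(-8)
    = 0.5 + 0.5 + 0.03125 + 0.03125 + 0.0078125 + 0.00390625
    = 275/256 = 1.07421875
Since 1.07421875 > 1, Kraft's inequality is NOT satisfied.
A prefix code with these lengths CANNOT exist.

Kraft sum = 1.07421875. Not satisfied.


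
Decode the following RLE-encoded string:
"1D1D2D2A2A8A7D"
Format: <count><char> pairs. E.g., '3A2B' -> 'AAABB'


Expanding each <count><char> pair:
  1D -> 'D'
  1D -> 'D'
  2D -> 'DD'
  2A -> 'AA'
  2A -> 'AA'
  8A -> 'AAAAAAAA'
  7D -> 'DDDDDDD'

Decoded = DDDDAAAAAAAAAAAADDDDDDD


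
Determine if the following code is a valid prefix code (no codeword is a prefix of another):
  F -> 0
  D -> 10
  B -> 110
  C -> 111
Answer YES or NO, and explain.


Checking each pair (does one codeword prefix another?):
  F='0' vs D='10': no prefix
  F='0' vs B='110': no prefix
  F='0' vs C='111': no prefix
  D='10' vs F='0': no prefix
  D='10' vs B='110': no prefix
  D='10' vs C='111': no prefix
  B='110' vs F='0': no prefix
  B='110' vs D='10': no prefix
  B='110' vs C='111': no prefix
  C='111' vs F='0': no prefix
  C='111' vs D='10': no prefix
  C='111' vs B='110': no prefix
No violation found over all pairs.

YES -- this is a valid prefix code. No codeword is a prefix of any other codeword.


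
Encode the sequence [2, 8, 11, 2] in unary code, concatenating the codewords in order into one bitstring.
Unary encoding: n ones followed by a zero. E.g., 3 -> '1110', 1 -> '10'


Encode each number as n ones followed by a terminating 0:
  2 -> 110 (3 bits)
  8 -> 111111110 (9 bits)
  11 -> 111111111110 (12 bits)
  2 -> 110 (3 bits)
Total length = 3 + 9 + 12 + 3 = 27 bits.

Unary([2, 8, 11, 2]) = 110111111110111111111110110 (27 bits)


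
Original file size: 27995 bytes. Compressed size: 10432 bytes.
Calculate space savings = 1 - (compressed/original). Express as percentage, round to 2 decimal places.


ratio = compressed/original = 10432/27995 = 0.372638
savings = 1 - ratio = 1 - 0.372638 = 0.627362
as a percentage: 0.627362 * 100 = 62.74%

Space savings = 1 - 10432/27995 = 62.74%


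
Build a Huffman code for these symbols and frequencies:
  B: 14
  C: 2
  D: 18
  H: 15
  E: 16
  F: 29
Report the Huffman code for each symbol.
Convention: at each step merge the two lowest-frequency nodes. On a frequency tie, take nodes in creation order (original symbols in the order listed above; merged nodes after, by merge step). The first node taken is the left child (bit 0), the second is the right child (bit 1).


Huffman tree construction:
Step 1: Merge C(2) + B(14) = 16
Step 2: Merge H(15) + E(16) = 31
Step 3: Merge (C+B)(16) + D(18) = 34
Step 4: Merge F(29) + (H+E)(31) = 60
Step 5: Merge ((C+B)+D)(34) + (F+(H+E))(60) = 94
Read each symbol's code off the tree from the root (left child = 0, right child = 1).

Codes:
  B: 001 (length 3)
  C: 000 (length 3)
  D: 01 (length 2)
  H: 110 (length 3)
  E: 111 (length 3)
  F: 10 (length 2)
Average code length: 235/94 = 2.5000 bits/symbol


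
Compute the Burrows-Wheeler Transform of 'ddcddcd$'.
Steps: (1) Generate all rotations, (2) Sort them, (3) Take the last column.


Rotations (sorted):
  0: $ddcddcd -> last char: d
  1: cd$ddcdd -> last char: d
  2: cddcd$dd -> last char: d
  3: d$ddcddc -> last char: c
  4: dcd$ddcd -> last char: d
  5: dcddcd$d -> last char: d
  6: ddcd$ddc -> last char: c
  7: ddcddcd$ -> last char: $


BWT = dddcddc$


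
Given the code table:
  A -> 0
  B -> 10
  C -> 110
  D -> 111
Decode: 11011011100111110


Decoding:
110 -> C
110 -> C
111 -> D
0 -> A
0 -> A
111 -> D
110 -> C


Result: CCDAADC


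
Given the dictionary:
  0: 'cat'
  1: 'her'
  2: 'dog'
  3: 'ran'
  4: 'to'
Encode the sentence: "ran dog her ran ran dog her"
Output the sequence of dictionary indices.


Look up each word in the dictionary:
  'ran' -> 3
  'dog' -> 2
  'her' -> 1
  'ran' -> 3
  'ran' -> 3
  'dog' -> 2
  'her' -> 1

Encoded: [3, 2, 1, 3, 3, 2, 1]


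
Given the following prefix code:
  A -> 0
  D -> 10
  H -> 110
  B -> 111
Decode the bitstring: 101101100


Decoding step by step:
Bits 10 -> D
Bits 110 -> H
Bits 110 -> H
Bits 0 -> A


Decoded message: DHHA


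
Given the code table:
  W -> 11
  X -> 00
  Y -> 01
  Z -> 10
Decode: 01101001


Decoding:
01 -> Y
10 -> Z
10 -> Z
01 -> Y


Result: YZZY


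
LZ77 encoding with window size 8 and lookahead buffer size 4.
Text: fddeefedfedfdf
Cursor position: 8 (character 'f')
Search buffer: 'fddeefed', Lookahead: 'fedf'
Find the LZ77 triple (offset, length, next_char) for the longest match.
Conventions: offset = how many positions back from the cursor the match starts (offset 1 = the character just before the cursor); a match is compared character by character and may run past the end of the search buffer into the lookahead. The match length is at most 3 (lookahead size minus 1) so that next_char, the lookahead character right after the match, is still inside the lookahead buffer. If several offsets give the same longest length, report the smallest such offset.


Try each offset into the search buffer:
  offset=1 (pos 7, char 'd'): match length 0
  offset=2 (pos 6, char 'e'): match length 0
  offset=3 (pos 5, char 'f'): match length 3
  offset=4 (pos 4, char 'e'): match length 0
  offset=5 (pos 3, char 'e'): match length 0
  offset=6 (pos 2, char 'd'): match length 0
  offset=7 (pos 1, char 'd'): match length 0
  offset=8 (pos 0, char 'f'): match length 1
Longest match has length 3 at offset 3.
next_char = character at position 8 + 3 = 11 -> 'f'

Best match: offset=3, length=3 (matching 'fed' starting at position 5)
LZ77 triple: (3, 3, 'f')


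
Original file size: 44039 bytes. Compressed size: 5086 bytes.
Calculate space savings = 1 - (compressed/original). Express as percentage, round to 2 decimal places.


ratio = compressed/original = 5086/44039 = 0.115489
savings = 1 - ratio = 1 - 0.115489 = 0.884511
as a percentage: 0.884511 * 100 = 88.45%

Space savings = 1 - 5086/44039 = 88.45%


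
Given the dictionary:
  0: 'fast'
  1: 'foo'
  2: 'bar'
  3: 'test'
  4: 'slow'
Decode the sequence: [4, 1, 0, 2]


Look up each index in the dictionary:
  4 -> 'slow'
  1 -> 'foo'
  0 -> 'fast'
  2 -> 'bar'

Decoded: "slow foo fast bar"


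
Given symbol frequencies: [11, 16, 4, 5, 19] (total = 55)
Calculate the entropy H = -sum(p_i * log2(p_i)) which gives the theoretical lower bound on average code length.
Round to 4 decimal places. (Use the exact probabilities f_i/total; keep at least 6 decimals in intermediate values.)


Per-symbol terms -p_i * log2(p_i) with p_i = f_i/55:
  p = 11/55 = 0.200000: log2(p) = -2.321928, -p*log2(p) = 0.464386
  p = 16/55 = 0.290909: log2(p) = -1.781360, -p*log2(p) = 0.518214
  p = 4/55 = 0.072727: log2(p) = -3.781360, -p*log2(p) = 0.275008
  p = 5/55 = 0.090909: log2(p) = -3.459432, -p*log2(p) = 0.314494
  p = 19/55 = 0.345455: log2(p) = -1.533432, -p*log2(p) = 0.529731
H = 0.464386 + 0.518214 + 0.275008 + 0.314494 + 0.529731 = 2.101833

H = 2.1018 bits/symbol


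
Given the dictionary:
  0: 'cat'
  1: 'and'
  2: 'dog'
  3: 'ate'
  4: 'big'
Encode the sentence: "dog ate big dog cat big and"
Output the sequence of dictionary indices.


Look up each word in the dictionary:
  'dog' -> 2
  'ate' -> 3
  'big' -> 4
  'dog' -> 2
  'cat' -> 0
  'big' -> 4
  'and' -> 1

Encoded: [2, 3, 4, 2, 0, 4, 1]


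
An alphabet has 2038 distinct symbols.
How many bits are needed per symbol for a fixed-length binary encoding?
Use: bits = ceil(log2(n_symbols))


log2(2038) = 10.9929
Bracket: 2^10 = 1024 < 2038 <= 2^11 = 2048
So ceil(log2(2038)) = 11

bits = ceil(log2(2038)) = ceil(10.9929) = 11 bits


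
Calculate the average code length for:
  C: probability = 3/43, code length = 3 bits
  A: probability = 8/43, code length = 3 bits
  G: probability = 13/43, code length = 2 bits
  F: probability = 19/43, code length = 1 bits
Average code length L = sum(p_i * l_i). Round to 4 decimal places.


Weighted contributions p_i * l_i:
  C: (3/43) * 3 = 9/43
  A: (8/43) * 3 = 24/43
  G: (13/43) * 2 = 26/43
  F: (19/43) * 1 = 19/43
Sum = (9 + 24 + 26 + 19)/43 = 78/43

L = 78/43 = 1.8140 bits/symbol


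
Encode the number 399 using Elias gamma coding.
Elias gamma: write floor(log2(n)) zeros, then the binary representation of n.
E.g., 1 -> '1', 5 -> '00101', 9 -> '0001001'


num_bits = floor(log2(399)) + 1 = 9
leading_zeros = num_bits - 1 = 8
binary(399) = 110001111

Elias gamma(399) = '00000000' + '110001111' = 00000000110001111 (17 bits)


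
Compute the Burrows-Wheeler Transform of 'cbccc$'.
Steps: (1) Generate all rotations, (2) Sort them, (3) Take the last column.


Rotations (sorted):
  0: $cbccc -> last char: c
  1: bccc$c -> last char: c
  2: c$cbcc -> last char: c
  3: cbccc$ -> last char: $
  4: cc$cbc -> last char: c
  5: ccc$cb -> last char: b


BWT = ccc$cb


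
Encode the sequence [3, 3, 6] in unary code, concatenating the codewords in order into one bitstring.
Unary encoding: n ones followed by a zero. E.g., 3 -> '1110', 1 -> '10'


Encode each number as n ones followed by a terminating 0:
  3 -> 1110 (4 bits)
  3 -> 1110 (4 bits)
  6 -> 1111110 (7 bits)
Total length = 4 + 4 + 7 = 15 bits.

Unary([3, 3, 6]) = 111011101111110 (15 bits)


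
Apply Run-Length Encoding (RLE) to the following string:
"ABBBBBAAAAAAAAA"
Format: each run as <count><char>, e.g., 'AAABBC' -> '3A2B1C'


Scanning runs left to right:
  i=0: run of 'A' x 1 -> '1A'
  i=1: run of 'B' x 5 -> '5B'
  i=6: run of 'A' x 9 -> '9A'

RLE = 1A5B9A


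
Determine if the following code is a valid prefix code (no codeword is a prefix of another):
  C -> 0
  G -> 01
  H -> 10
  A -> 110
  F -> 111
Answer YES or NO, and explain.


Checking each pair (does one codeword prefix another?):
  C='0' vs G='01': prefix -- VIOLATION

NO -- this is NOT a valid prefix code. C (0) is a prefix of G (01).


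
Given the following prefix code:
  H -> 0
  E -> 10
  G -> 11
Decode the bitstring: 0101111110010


Decoding step by step:
Bits 0 -> H
Bits 10 -> E
Bits 11 -> G
Bits 11 -> G
Bits 11 -> G
Bits 0 -> H
Bits 0 -> H
Bits 10 -> E


Decoded message: HEGGGHHE


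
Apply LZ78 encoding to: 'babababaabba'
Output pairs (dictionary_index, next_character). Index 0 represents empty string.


LZ78 encoding steps:
Dictionary: {0: ''}
Step 1: w='' (idx 0), next='b' -> output (0, 'b'), add 'b' as idx 1
Step 2: w='' (idx 0), next='a' -> output (0, 'a'), add 'a' as idx 2
Step 3: w='b' (idx 1), next='a' -> output (1, 'a'), add 'ba' as idx 3
Step 4: w='ba' (idx 3), next='b' -> output (3, 'b'), add 'bab' as idx 4
Step 5: w='a' (idx 2), next='a' -> output (2, 'a'), add 'aa' as idx 5
Step 6: w='b' (idx 1), next='b' -> output (1, 'b'), add 'bb' as idx 6
Step 7: w='a' (idx 2), end of input -> output (2, '')


Encoded: [(0, 'b'), (0, 'a'), (1, 'a'), (3, 'b'), (2, 'a'), (1, 'b'), (2, '')]


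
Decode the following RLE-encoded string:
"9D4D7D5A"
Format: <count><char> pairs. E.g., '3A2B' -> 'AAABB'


Expanding each <count><char> pair:
  9D -> 'DDDDDDDDD'
  4D -> 'DDDD'
  7D -> 'DDDDDDD'
  5A -> 'AAAAA'

Decoded = DDDDDDDDDDDDDDDDDDDDAAAAA


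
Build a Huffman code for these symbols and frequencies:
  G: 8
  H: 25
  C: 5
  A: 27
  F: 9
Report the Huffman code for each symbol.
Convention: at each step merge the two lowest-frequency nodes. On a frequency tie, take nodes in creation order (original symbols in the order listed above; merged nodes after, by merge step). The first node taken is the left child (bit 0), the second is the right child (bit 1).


Huffman tree construction:
Step 1: Merge C(5) + G(8) = 13
Step 2: Merge F(9) + (C+G)(13) = 22
Step 3: Merge (F+(C+G))(22) + H(25) = 47
Step 4: Merge A(27) + ((F+(C+G))+H)(47) = 74
Read each symbol's code off the tree from the root (left child = 0, right child = 1).

Codes:
  G: 1011 (length 4)
  H: 11 (length 2)
  C: 1010 (length 4)
  A: 0 (length 1)
  F: 100 (length 3)
Average code length: 156/74 = 2.1081 bits/symbol


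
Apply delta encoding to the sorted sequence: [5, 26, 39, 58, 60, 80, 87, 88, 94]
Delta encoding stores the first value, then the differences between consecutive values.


First value: 5
Deltas:
  26 - 5 = 21
  39 - 26 = 13
  58 - 39 = 19
  60 - 58 = 2
  80 - 60 = 20
  87 - 80 = 7
  88 - 87 = 1
  94 - 88 = 6


Delta encoded: [5, 21, 13, 19, 2, 20, 7, 1, 6]


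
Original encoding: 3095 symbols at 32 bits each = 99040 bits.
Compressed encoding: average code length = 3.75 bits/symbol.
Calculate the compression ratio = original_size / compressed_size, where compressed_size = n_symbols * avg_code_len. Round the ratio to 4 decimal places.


original_size = n_symbols * orig_bits = 3095 * 32 = 99040 bits
compressed_size = n_symbols * avg_code_len = 3095 * 3.75 = 11606.25 bits
ratio = original_size / compressed_size = 99040 / 11606.25 = 8.5333

Compression ratio = 8.5333


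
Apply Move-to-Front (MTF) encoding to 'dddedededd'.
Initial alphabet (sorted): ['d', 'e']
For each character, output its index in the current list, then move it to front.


MTF encoding:
'd': index 0 in ['d', 'e'] -> ['d', 'e']
'd': index 0 in ['d', 'e'] -> ['d', 'e']
'd': index 0 in ['d', 'e'] -> ['d', 'e']
'e': index 1 in ['d', 'e'] -> ['e', 'd']
'd': index 1 in ['e', 'd'] -> ['d', 'e']
'e': index 1 in ['d', 'e'] -> ['e', 'd']
'd': index 1 in ['e', 'd'] -> ['d', 'e']
'e': index 1 in ['d', 'e'] -> ['e', 'd']
'd': index 1 in ['e', 'd'] -> ['d', 'e']
'd': index 0 in ['d', 'e'] -> ['d', 'e']


Output: [0, 0, 0, 1, 1, 1, 1, 1, 1, 0]


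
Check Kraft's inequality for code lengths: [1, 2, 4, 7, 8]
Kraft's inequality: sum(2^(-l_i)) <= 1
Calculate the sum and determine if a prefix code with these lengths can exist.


Sum = 2^(-1) + 2^(-2) + 2^(-4) + 2^(-7) + 2^(-8)
    = 0.5 + 0.25 + 0.0625 + 0.0078125 + 0.00390625
    = 211/256 = 0.82421875
Since 0.82421875 <= 1, Kraft's inequality IS satisfied.
A prefix code with these lengths CAN exist.

Kraft sum = 0.82421875. Satisfied.


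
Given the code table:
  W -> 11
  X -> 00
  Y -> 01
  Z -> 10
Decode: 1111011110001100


Decoding:
11 -> W
11 -> W
01 -> Y
11 -> W
10 -> Z
00 -> X
11 -> W
00 -> X


Result: WWYWZXWX


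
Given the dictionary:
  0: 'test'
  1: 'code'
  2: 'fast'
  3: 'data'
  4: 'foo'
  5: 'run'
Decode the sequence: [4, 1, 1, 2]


Look up each index in the dictionary:
  4 -> 'foo'
  1 -> 'code'
  1 -> 'code'
  2 -> 'fast'

Decoded: "foo code code fast"


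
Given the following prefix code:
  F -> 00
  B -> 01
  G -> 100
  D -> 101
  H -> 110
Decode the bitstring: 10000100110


Decoding step by step:
Bits 100 -> G
Bits 00 -> F
Bits 100 -> G
Bits 110 -> H


Decoded message: GFGH


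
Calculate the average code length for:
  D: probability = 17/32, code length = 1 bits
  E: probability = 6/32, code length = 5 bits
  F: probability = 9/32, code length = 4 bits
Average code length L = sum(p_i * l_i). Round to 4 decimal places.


Weighted contributions p_i * l_i:
  D: (17/32) * 1 = 17/32
  E: (6/32) * 5 = 30/32
  F: (9/32) * 4 = 36/32
Sum = (17 + 30 + 36)/32 = 83/32

L = 83/32 = 2.5938 bits/symbol


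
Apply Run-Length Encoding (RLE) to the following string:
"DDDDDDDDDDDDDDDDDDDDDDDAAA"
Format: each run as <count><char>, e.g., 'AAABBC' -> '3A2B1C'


Scanning runs left to right:
  i=0: run of 'D' x 23 -> '23D'
  i=23: run of 'A' x 3 -> '3A'

RLE = 23D3A


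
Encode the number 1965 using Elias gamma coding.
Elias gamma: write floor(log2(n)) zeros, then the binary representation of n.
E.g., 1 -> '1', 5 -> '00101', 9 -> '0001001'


num_bits = floor(log2(1965)) + 1 = 11
leading_zeros = num_bits - 1 = 10
binary(1965) = 11110101101

Elias gamma(1965) = '0000000000' + '11110101101' = 000000000011110101101 (21 bits)


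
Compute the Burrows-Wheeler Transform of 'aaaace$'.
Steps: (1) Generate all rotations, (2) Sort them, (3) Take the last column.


Rotations (sorted):
  0: $aaaace -> last char: e
  1: aaaace$ -> last char: $
  2: aaace$a -> last char: a
  3: aace$aa -> last char: a
  4: ace$aaa -> last char: a
  5: ce$aaaa -> last char: a
  6: e$aaaac -> last char: c


BWT = e$aaaac


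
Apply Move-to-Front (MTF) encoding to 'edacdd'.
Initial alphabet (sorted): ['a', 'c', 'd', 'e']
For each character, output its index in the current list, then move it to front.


MTF encoding:
'e': index 3 in ['a', 'c', 'd', 'e'] -> ['e', 'a', 'c', 'd']
'd': index 3 in ['e', 'a', 'c', 'd'] -> ['d', 'e', 'a', 'c']
'a': index 2 in ['d', 'e', 'a', 'c'] -> ['a', 'd', 'e', 'c']
'c': index 3 in ['a', 'd', 'e', 'c'] -> ['c', 'a', 'd', 'e']
'd': index 2 in ['c', 'a', 'd', 'e'] -> ['d', 'c', 'a', 'e']
'd': index 0 in ['d', 'c', 'a', 'e'] -> ['d', 'c', 'a', 'e']


Output: [3, 3, 2, 3, 2, 0]


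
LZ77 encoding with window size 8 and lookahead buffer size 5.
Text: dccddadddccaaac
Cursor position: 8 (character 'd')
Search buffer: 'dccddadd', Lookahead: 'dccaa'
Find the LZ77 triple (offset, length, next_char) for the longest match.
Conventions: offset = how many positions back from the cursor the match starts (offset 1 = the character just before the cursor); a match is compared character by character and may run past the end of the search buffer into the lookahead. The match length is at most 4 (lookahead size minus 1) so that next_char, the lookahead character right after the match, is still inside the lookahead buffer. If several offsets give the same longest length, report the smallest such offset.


Try each offset into the search buffer:
  offset=1 (pos 7, char 'd'): match length 1
  offset=2 (pos 6, char 'd'): match length 1
  offset=3 (pos 5, char 'a'): match length 0
  offset=4 (pos 4, char 'd'): match length 1
  offset=5 (pos 3, char 'd'): match length 1
  offset=6 (pos 2, char 'c'): match length 0
  offset=7 (pos 1, char 'c'): match length 0
  offset=8 (pos 0, char 'd'): match length 3
Longest match has length 3 at offset 8.
next_char = character at position 8 + 3 = 11 -> 'a'

Best match: offset=8, length=3 (matching 'dcc' starting at position 0)
LZ77 triple: (8, 3, 'a')


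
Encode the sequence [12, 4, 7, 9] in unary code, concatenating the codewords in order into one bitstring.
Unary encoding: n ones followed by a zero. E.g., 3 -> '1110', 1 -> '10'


Encode each number as n ones followed by a terminating 0:
  12 -> 1111111111110 (13 bits)
  4 -> 11110 (5 bits)
  7 -> 11111110 (8 bits)
  9 -> 1111111110 (10 bits)
Total length = 13 + 5 + 8 + 10 = 36 bits.

Unary([12, 4, 7, 9]) = 111111111111011110111111101111111110 (36 bits)
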